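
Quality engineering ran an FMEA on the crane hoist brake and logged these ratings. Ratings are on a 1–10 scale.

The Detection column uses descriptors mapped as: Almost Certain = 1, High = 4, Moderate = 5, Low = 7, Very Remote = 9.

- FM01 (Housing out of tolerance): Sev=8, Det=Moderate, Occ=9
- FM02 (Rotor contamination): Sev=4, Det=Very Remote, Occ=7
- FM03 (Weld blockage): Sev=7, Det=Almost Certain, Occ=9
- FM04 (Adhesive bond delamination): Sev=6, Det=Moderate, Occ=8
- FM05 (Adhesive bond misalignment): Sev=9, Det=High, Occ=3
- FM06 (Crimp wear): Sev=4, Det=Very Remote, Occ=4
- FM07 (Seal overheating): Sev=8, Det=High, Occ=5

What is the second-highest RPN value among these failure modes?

252

RPN = Severity × Occurrence × Detection:
  FM01: 8 × 9 × 5 = 360
  FM02: 4 × 7 × 9 = 252
  FM03: 7 × 9 × 1 = 63
  FM04: 6 × 8 × 5 = 240
  FM05: 9 × 3 × 4 = 108
  FM06: 4 × 4 × 9 = 144
  FM07: 8 × 5 × 4 = 160
Sorted descending: 360, 252, 240, 160, 144, 108, 63.
The second-highest RPN is 252 (FM02).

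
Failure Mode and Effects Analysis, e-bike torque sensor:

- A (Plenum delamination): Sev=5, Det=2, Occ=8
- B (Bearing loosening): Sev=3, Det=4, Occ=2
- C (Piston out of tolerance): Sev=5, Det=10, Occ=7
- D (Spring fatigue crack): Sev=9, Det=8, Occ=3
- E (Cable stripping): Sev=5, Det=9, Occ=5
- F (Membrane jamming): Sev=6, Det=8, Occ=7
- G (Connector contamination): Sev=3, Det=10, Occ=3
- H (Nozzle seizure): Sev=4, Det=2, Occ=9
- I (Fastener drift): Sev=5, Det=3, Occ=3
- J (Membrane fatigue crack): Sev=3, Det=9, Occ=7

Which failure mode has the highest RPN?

C

RPN = Severity × Occurrence × Detection:
  A: 5 × 8 × 2 = 80
  B: 3 × 2 × 4 = 24
  C: 5 × 7 × 10 = 350
  D: 9 × 3 × 8 = 216
  E: 5 × 5 × 9 = 225
  F: 6 × 7 × 8 = 336
  G: 3 × 3 × 10 = 90
  H: 4 × 9 × 2 = 72
  I: 5 × 3 × 3 = 45
  J: 3 × 7 × 9 = 189
Highest RPN is 350 → C.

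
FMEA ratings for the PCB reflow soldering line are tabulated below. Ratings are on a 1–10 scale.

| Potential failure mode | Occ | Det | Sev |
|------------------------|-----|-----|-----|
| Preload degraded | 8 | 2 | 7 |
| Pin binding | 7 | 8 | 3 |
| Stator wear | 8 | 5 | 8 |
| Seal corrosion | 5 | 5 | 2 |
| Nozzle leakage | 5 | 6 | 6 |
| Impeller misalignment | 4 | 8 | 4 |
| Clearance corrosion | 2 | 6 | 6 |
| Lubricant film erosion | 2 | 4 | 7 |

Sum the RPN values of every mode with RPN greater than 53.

1036

RPN = Severity × Occurrence × Detection:
  Preload degraded: 7 × 8 × 2 = 112
  Pin binding: 3 × 7 × 8 = 168
  Stator wear: 8 × 8 × 5 = 320
  Seal corrosion: 2 × 5 × 5 = 50
  Nozzle leakage: 6 × 5 × 6 = 180
  Impeller misalignment: 4 × 4 × 8 = 128
  Clearance corrosion: 6 × 2 × 6 = 72
  Lubricant film erosion: 7 × 2 × 4 = 56
RPN > 53: Preload degraded (112), Pin binding (168), Stator wear (320), Nozzle leakage (180), Impeller misalignment (128), Clearance corrosion (72), Lubricant film erosion (56).
Sum: 112 + 168 + 320 + 180 + 128 + 72 + 56 = 1036.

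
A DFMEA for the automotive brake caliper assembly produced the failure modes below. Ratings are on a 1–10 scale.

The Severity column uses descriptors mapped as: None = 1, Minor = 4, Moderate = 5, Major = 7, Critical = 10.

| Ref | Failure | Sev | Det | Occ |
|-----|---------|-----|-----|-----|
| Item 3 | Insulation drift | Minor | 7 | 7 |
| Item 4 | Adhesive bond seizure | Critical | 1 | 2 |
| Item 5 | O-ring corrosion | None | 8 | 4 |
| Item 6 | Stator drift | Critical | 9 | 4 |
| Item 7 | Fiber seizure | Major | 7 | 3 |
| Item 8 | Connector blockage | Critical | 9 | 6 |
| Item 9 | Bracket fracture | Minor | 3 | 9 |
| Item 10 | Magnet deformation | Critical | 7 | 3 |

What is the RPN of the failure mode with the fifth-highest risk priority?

147

RPN = Severity × Occurrence × Detection:
  Item 3: 4 × 7 × 7 = 196
  Item 4: 10 × 2 × 1 = 20
  Item 5: 1 × 4 × 8 = 32
  Item 6: 10 × 4 × 9 = 360
  Item 7: 7 × 3 × 7 = 147
  Item 8: 10 × 6 × 9 = 540
  Item 9: 4 × 9 × 3 = 108
  Item 10: 10 × 3 × 7 = 210
Sorted descending: 540, 360, 210, 196, 147, 108, 32, 20.
The fifth-highest RPN is 147 (Item 7).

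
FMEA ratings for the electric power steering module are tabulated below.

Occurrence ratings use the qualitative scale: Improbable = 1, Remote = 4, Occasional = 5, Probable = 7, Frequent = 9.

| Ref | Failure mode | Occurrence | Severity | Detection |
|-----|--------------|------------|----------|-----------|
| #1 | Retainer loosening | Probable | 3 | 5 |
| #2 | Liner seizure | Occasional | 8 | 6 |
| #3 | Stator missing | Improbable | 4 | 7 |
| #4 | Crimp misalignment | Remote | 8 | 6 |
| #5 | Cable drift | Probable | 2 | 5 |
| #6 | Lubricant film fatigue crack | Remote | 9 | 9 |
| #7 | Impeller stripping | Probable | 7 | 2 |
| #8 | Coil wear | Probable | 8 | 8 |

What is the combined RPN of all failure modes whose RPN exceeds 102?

RPN = Severity × Occurrence × Detection:
  #1: 3 × 7 × 5 = 105
  #2: 8 × 5 × 6 = 240
  #3: 4 × 1 × 7 = 28
  #4: 8 × 4 × 6 = 192
  #5: 2 × 7 × 5 = 70
  #6: 9 × 4 × 9 = 324
  #7: 7 × 7 × 2 = 98
  #8: 8 × 7 × 8 = 448
RPN > 102: #1 (105), #2 (240), #4 (192), #6 (324), #8 (448).
Sum: 105 + 240 + 192 + 324 + 448 = 1309.

1309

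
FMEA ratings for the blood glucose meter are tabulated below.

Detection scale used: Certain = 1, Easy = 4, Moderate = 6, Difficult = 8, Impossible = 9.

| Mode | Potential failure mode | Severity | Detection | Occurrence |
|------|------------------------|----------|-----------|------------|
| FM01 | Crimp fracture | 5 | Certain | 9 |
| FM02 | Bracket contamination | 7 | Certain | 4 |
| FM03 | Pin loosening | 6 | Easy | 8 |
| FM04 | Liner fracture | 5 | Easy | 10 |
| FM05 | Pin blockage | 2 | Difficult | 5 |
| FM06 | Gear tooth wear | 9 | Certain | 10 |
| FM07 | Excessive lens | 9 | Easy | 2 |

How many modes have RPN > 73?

4

RPN = Severity × Occurrence × Detection:
  FM01: 5 × 9 × 1 = 45
  FM02: 7 × 4 × 1 = 28
  FM03: 6 × 8 × 4 = 192
  FM04: 5 × 10 × 4 = 200
  FM05: 2 × 5 × 8 = 80
  FM06: 9 × 10 × 1 = 90
  FM07: 9 × 2 × 4 = 72
Modes with RPN > 73: FM03 (192), FM04 (200), FM05 (80), FM06 (90) → 4.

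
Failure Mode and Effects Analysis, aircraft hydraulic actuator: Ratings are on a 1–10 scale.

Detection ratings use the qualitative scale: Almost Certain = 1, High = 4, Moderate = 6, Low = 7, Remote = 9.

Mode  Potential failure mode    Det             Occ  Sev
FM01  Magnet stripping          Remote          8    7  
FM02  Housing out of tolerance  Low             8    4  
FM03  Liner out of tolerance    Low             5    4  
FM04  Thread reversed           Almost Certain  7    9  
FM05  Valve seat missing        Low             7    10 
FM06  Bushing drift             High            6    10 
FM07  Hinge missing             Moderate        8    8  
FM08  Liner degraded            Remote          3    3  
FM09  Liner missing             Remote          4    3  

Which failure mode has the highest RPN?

FM01

RPN = Severity × Occurrence × Detection:
  FM01: 7 × 8 × 9 = 504
  FM02: 4 × 8 × 7 = 224
  FM03: 4 × 5 × 7 = 140
  FM04: 9 × 7 × 1 = 63
  FM05: 10 × 7 × 7 = 490
  FM06: 10 × 6 × 4 = 240
  FM07: 8 × 8 × 6 = 384
  FM08: 3 × 3 × 9 = 81
  FM09: 3 × 4 × 9 = 108
Highest RPN is 504 → FM01.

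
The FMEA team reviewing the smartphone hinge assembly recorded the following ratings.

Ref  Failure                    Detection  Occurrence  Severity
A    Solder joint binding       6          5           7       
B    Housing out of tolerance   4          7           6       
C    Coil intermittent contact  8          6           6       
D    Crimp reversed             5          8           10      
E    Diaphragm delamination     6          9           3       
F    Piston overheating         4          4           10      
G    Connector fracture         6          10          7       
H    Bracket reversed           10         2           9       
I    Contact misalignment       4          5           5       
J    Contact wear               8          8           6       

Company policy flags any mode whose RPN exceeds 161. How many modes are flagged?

RPN = Severity × Occurrence × Detection:
  A: 7 × 5 × 6 = 210
  B: 6 × 7 × 4 = 168
  C: 6 × 6 × 8 = 288
  D: 10 × 8 × 5 = 400
  E: 3 × 9 × 6 = 162
  F: 10 × 4 × 4 = 160
  G: 7 × 10 × 6 = 420
  H: 9 × 2 × 10 = 180
  I: 5 × 5 × 4 = 100
  J: 6 × 8 × 8 = 384
Modes with RPN > 161: A (210), B (168), C (288), D (400), E (162), G (420), H (180), J (384) → 8.

8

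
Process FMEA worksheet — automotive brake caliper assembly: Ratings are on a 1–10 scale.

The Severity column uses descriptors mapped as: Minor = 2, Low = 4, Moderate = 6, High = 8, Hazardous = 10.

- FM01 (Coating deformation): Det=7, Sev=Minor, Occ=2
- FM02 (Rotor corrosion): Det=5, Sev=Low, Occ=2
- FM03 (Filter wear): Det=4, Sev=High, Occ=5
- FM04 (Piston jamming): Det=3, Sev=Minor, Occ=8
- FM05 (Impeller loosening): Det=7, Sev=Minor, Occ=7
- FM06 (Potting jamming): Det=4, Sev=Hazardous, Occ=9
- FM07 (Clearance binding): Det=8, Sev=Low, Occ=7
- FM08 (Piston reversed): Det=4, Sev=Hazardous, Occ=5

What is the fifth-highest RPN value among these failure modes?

98

RPN = Severity × Occurrence × Detection:
  FM01: 2 × 2 × 7 = 28
  FM02: 4 × 2 × 5 = 40
  FM03: 8 × 5 × 4 = 160
  FM04: 2 × 8 × 3 = 48
  FM05: 2 × 7 × 7 = 98
  FM06: 10 × 9 × 4 = 360
  FM07: 4 × 7 × 8 = 224
  FM08: 10 × 5 × 4 = 200
Sorted descending: 360, 224, 200, 160, 98, 48, 40, 28.
The fifth-highest RPN is 98 (FM05).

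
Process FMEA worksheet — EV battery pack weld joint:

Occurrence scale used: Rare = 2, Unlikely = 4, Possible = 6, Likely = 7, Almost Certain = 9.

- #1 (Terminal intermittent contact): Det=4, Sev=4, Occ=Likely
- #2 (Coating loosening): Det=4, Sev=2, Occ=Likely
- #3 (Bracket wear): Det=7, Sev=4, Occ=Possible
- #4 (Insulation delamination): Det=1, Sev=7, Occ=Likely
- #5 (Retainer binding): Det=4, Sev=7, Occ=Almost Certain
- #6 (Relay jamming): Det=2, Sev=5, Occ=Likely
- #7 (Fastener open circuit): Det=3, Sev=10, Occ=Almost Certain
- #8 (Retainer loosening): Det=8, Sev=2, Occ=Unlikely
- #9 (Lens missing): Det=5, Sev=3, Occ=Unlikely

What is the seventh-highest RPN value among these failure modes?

60

RPN = Severity × Occurrence × Detection:
  #1: 4 × 7 × 4 = 112
  #2: 2 × 7 × 4 = 56
  #3: 4 × 6 × 7 = 168
  #4: 7 × 7 × 1 = 49
  #5: 7 × 9 × 4 = 252
  #6: 5 × 7 × 2 = 70
  #7: 10 × 9 × 3 = 270
  #8: 2 × 4 × 8 = 64
  #9: 3 × 4 × 5 = 60
Sorted descending: 270, 252, 168, 112, 70, 64, 60, 56, 49.
The seventh-highest RPN is 60 (#9).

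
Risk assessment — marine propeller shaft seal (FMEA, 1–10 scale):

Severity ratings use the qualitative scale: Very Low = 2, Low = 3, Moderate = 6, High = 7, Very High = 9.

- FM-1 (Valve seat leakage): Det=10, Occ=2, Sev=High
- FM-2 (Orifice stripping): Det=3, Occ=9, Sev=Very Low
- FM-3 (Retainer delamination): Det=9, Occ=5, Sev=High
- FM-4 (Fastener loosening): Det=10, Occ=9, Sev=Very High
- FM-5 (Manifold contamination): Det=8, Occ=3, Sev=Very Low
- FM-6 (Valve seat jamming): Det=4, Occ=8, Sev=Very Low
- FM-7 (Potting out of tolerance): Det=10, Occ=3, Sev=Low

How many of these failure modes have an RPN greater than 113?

RPN = Severity × Occurrence × Detection:
  FM-1: 7 × 2 × 10 = 140
  FM-2: 2 × 9 × 3 = 54
  FM-3: 7 × 5 × 9 = 315
  FM-4: 9 × 9 × 10 = 810
  FM-5: 2 × 3 × 8 = 48
  FM-6: 2 × 8 × 4 = 64
  FM-7: 3 × 3 × 10 = 90
Modes with RPN > 113: FM-1 (140), FM-3 (315), FM-4 (810) → 3.

3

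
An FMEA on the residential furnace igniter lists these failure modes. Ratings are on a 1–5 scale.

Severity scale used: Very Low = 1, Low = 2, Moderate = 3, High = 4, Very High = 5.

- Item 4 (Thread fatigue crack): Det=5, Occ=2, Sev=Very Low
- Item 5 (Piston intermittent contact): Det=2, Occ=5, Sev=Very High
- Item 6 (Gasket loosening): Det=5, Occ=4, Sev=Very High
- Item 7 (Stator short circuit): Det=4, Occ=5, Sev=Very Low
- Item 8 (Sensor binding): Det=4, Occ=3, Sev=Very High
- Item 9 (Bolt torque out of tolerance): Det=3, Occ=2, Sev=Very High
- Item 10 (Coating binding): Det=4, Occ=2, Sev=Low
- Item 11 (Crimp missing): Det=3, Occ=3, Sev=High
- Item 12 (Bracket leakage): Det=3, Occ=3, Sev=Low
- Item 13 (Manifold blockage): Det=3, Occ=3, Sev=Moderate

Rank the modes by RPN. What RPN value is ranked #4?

RPN = Severity × Occurrence × Detection:
  Item 4: 1 × 2 × 5 = 10
  Item 5: 5 × 5 × 2 = 50
  Item 6: 5 × 4 × 5 = 100
  Item 7: 1 × 5 × 4 = 20
  Item 8: 5 × 3 × 4 = 60
  Item 9: 5 × 2 × 3 = 30
  Item 10: 2 × 2 × 4 = 16
  Item 11: 4 × 3 × 3 = 36
  Item 12: 2 × 3 × 3 = 18
  Item 13: 3 × 3 × 3 = 27
Sorted descending: 100, 60, 50, 36, 30, 27, 20, 18, 16, 10.
The fourth-highest RPN is 36 (Item 11).

36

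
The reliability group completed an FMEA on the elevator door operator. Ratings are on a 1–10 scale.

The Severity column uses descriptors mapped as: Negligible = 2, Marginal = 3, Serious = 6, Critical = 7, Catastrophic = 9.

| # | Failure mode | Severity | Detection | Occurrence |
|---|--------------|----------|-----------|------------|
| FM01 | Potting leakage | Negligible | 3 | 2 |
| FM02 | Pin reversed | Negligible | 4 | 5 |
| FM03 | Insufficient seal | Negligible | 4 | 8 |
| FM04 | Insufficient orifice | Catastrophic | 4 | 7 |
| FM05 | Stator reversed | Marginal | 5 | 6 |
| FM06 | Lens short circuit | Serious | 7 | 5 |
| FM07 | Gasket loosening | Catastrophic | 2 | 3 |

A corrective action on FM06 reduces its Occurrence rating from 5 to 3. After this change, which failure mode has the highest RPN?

FM04

RPN = Severity × Occurrence × Detection:
  FM01: 2 × 2 × 3 = 12
  FM02: 2 × 5 × 4 = 40
  FM03: 2 × 8 × 4 = 64
  FM04: 9 × 7 × 4 = 252
  FM05: 3 × 6 × 5 = 90
  FM06: 6 × 5 × 7 = 210
  FM07: 9 × 3 × 2 = 54
After action: FM06 → 6 × 3 × 7 = 126.
Revised RPNs: FM04=252, FM06=126, FM05=90, FM03=64, FM07=54, FM02=40, FM01=12.
Highest is now FM04 (252).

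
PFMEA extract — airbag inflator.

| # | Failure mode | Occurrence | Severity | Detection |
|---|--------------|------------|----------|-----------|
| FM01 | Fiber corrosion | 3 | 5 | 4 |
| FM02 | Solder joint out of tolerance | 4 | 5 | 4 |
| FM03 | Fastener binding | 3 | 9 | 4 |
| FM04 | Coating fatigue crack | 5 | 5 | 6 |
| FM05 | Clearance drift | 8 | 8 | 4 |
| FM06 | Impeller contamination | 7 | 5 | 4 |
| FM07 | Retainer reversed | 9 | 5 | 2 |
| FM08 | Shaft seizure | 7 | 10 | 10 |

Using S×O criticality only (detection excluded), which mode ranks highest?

FM08

Criticality = Severity × Occurrence:
  FM01: 5 × 3 = 15
  FM02: 5 × 4 = 20
  FM03: 9 × 3 = 27
  FM04: 5 × 5 = 25
  FM05: 8 × 8 = 64
  FM06: 5 × 7 = 35
  FM07: 5 × 9 = 45
  FM08: 10 × 7 = 70
Highest criticality is 70 → FM08.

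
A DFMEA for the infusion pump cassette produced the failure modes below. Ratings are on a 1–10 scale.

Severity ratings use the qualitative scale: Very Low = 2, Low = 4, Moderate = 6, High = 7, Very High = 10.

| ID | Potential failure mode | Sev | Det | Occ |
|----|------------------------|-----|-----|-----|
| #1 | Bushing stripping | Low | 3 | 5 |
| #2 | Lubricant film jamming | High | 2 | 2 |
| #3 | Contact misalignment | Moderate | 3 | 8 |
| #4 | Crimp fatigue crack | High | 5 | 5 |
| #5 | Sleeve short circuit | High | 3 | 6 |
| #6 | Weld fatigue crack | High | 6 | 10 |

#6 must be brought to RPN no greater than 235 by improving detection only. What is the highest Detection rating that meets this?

#6: S=7, O=10, D=6 → current RPN = 420.
Fixed product = 70. Need 70 × D ≤ 235, so D ≤ 235/70 = 3.36.
Maximum integer Detection rating = 3 (gives RPN 210; D=4 would give 280 > 235).

3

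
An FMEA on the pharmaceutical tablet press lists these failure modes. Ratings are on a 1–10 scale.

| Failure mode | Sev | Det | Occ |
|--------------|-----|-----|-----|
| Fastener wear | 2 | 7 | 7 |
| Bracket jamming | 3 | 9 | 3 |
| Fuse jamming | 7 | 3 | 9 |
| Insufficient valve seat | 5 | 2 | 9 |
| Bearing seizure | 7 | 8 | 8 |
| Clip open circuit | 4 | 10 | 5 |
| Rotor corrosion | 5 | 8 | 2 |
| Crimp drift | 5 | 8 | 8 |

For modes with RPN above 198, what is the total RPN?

RPN = Severity × Occurrence × Detection:
  Fastener wear: 2 × 7 × 7 = 98
  Bracket jamming: 3 × 3 × 9 = 81
  Fuse jamming: 7 × 9 × 3 = 189
  Insufficient valve seat: 5 × 9 × 2 = 90
  Bearing seizure: 7 × 8 × 8 = 448
  Clip open circuit: 4 × 5 × 10 = 200
  Rotor corrosion: 5 × 2 × 8 = 80
  Crimp drift: 5 × 8 × 8 = 320
RPN > 198: Bearing seizure (448), Clip open circuit (200), Crimp drift (320).
Sum: 448 + 200 + 320 = 968.

968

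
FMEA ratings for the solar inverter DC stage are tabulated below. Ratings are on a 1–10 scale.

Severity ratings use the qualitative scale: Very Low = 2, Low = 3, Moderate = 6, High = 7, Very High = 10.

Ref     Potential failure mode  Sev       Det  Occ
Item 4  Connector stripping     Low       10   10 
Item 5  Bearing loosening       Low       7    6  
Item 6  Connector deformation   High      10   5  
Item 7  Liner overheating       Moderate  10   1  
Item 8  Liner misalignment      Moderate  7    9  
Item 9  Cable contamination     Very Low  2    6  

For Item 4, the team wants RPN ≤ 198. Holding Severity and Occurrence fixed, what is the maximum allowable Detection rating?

6

Item 4: S=3, O=10, D=10 → current RPN = 300.
Fixed product = 30. Need 30 × D ≤ 198, so D ≤ 198/30 = 6.60.
Maximum integer Detection rating = 6 (gives RPN 180; D=7 would give 210 > 198).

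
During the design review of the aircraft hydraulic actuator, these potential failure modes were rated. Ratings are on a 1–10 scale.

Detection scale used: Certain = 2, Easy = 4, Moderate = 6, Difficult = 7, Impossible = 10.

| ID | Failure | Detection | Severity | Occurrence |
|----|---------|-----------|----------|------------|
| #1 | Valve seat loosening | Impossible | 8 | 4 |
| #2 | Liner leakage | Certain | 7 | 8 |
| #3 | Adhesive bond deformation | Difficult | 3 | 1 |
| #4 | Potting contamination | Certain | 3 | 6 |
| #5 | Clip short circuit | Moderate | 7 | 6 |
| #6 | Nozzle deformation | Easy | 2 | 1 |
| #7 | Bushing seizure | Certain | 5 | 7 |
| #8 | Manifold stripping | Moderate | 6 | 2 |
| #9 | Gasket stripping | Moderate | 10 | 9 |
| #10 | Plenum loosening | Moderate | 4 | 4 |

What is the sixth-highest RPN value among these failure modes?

72

RPN = Severity × Occurrence × Detection:
  #1: 8 × 4 × 10 = 320
  #2: 7 × 8 × 2 = 112
  #3: 3 × 1 × 7 = 21
  #4: 3 × 6 × 2 = 36
  #5: 7 × 6 × 6 = 252
  #6: 2 × 1 × 4 = 8
  #7: 5 × 7 × 2 = 70
  #8: 6 × 2 × 6 = 72
  #9: 10 × 9 × 6 = 540
  #10: 4 × 4 × 6 = 96
Sorted descending: 540, 320, 252, 112, 96, 72, 70, 36, 21, 8.
The sixth-highest RPN is 72 (#8).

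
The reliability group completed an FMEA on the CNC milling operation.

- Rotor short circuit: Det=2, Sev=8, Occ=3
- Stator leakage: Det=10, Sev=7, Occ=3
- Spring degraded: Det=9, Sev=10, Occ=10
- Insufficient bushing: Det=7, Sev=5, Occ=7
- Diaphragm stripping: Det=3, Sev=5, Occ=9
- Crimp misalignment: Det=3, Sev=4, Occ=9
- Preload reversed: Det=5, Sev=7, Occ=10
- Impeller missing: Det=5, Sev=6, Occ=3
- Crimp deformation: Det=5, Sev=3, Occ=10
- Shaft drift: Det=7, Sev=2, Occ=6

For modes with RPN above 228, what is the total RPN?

1495

RPN = Severity × Occurrence × Detection:
  Rotor short circuit: 8 × 3 × 2 = 48
  Stator leakage: 7 × 3 × 10 = 210
  Spring degraded: 10 × 10 × 9 = 900
  Insufficient bushing: 5 × 7 × 7 = 245
  Diaphragm stripping: 5 × 9 × 3 = 135
  Crimp misalignment: 4 × 9 × 3 = 108
  Preload reversed: 7 × 10 × 5 = 350
  Impeller missing: 6 × 3 × 5 = 90
  Crimp deformation: 3 × 10 × 5 = 150
  Shaft drift: 2 × 6 × 7 = 84
RPN > 228: Spring degraded (900), Insufficient bushing (245), Preload reversed (350).
Sum: 900 + 245 + 350 = 1495.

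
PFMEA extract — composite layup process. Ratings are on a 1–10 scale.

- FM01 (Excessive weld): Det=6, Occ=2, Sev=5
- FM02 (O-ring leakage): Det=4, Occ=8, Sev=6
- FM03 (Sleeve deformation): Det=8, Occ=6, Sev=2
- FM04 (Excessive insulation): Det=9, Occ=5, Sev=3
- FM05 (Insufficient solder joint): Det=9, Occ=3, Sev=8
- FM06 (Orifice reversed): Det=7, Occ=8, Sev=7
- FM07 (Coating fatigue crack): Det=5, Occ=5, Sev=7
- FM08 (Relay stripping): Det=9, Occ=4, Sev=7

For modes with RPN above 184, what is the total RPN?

1052

RPN = Severity × Occurrence × Detection:
  FM01: 5 × 2 × 6 = 60
  FM02: 6 × 8 × 4 = 192
  FM03: 2 × 6 × 8 = 96
  FM04: 3 × 5 × 9 = 135
  FM05: 8 × 3 × 9 = 216
  FM06: 7 × 8 × 7 = 392
  FM07: 7 × 5 × 5 = 175
  FM08: 7 × 4 × 9 = 252
RPN > 184: FM02 (192), FM05 (216), FM06 (392), FM08 (252).
Sum: 192 + 216 + 392 + 252 = 1052.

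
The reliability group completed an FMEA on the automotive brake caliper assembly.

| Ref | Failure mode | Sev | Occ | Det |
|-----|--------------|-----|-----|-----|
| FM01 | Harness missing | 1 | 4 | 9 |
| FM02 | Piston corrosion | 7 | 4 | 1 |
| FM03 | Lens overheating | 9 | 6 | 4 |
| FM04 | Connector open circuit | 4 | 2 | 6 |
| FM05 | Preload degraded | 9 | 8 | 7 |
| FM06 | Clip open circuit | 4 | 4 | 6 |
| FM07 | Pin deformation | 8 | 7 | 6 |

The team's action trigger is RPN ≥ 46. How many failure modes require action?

5

RPN = Severity × Occurrence × Detection:
  FM01: 1 × 4 × 9 = 36
  FM02: 7 × 4 × 1 = 28
  FM03: 9 × 6 × 4 = 216
  FM04: 4 × 2 × 6 = 48
  FM05: 9 × 8 × 7 = 504
  FM06: 4 × 4 × 6 = 96
  FM07: 8 × 7 × 6 = 336
Modes with RPN ≥ 46: FM03 (216), FM04 (48), FM05 (504), FM06 (96), FM07 (336) → 5.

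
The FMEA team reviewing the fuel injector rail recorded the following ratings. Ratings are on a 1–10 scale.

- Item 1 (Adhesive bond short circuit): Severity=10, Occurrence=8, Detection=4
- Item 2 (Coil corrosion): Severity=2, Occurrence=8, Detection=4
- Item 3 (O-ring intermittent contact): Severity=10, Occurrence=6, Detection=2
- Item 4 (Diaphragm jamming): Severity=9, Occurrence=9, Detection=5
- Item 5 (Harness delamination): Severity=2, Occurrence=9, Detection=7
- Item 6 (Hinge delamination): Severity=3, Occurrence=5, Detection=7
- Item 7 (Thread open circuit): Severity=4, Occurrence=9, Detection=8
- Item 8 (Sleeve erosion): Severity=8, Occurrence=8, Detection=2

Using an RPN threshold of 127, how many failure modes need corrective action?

4

RPN = Severity × Occurrence × Detection:
  Item 1: 10 × 8 × 4 = 320
  Item 2: 2 × 8 × 4 = 64
  Item 3: 10 × 6 × 2 = 120
  Item 4: 9 × 9 × 5 = 405
  Item 5: 2 × 9 × 7 = 126
  Item 6: 3 × 5 × 7 = 105
  Item 7: 4 × 9 × 8 = 288
  Item 8: 8 × 8 × 2 = 128
Modes with RPN ≥ 127: Item 1 (320), Item 4 (405), Item 7 (288), Item 8 (128) → 4.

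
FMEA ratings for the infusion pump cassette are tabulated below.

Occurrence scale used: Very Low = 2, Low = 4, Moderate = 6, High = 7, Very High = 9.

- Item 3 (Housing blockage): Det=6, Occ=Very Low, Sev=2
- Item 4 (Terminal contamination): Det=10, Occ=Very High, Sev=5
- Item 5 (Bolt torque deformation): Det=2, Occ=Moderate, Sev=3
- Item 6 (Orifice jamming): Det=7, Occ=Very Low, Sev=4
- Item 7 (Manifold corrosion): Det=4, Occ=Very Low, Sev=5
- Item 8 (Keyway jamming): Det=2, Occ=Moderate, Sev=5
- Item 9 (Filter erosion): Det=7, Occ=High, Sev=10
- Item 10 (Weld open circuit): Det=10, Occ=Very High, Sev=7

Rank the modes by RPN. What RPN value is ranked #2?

490

RPN = Severity × Occurrence × Detection:
  Item 3: 2 × 2 × 6 = 24
  Item 4: 5 × 9 × 10 = 450
  Item 5: 3 × 6 × 2 = 36
  Item 6: 4 × 2 × 7 = 56
  Item 7: 5 × 2 × 4 = 40
  Item 8: 5 × 6 × 2 = 60
  Item 9: 10 × 7 × 7 = 490
  Item 10: 7 × 9 × 10 = 630
Sorted descending: 630, 490, 450, 60, 56, 40, 36, 24.
The second-highest RPN is 490 (Item 9).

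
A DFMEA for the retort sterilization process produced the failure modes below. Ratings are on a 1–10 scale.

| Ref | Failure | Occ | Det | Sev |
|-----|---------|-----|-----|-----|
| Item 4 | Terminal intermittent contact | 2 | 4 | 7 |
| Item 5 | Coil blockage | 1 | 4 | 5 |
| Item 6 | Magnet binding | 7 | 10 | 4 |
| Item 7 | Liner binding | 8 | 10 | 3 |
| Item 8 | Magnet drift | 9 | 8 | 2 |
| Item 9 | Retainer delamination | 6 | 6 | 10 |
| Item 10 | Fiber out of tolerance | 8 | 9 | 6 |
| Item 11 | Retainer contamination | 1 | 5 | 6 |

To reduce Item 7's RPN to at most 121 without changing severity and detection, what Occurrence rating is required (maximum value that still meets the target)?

Item 7: S=3, O=8, D=10 → current RPN = 240.
Fixed product = 30. Need 30 × O ≤ 121, so O ≤ 121/30 = 4.03.
Maximum integer Occurrence rating = 4 (gives RPN 120; O=5 would give 150 > 121).

4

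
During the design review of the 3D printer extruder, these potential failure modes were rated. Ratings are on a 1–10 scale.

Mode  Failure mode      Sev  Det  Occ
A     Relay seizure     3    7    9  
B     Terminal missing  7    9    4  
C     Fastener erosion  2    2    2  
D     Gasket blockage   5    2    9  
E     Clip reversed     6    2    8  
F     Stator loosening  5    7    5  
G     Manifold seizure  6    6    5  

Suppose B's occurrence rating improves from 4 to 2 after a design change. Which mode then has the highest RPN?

A

RPN = Severity × Occurrence × Detection:
  A: 3 × 9 × 7 = 189
  B: 7 × 4 × 9 = 252
  C: 2 × 2 × 2 = 8
  D: 5 × 9 × 2 = 90
  E: 6 × 8 × 2 = 96
  F: 5 × 5 × 7 = 175
  G: 6 × 5 × 6 = 180
After action: B → 7 × 2 × 9 = 126.
Revised RPNs: A=189, G=180, F=175, B=126, E=96, D=90, C=8.
Highest is now A (189).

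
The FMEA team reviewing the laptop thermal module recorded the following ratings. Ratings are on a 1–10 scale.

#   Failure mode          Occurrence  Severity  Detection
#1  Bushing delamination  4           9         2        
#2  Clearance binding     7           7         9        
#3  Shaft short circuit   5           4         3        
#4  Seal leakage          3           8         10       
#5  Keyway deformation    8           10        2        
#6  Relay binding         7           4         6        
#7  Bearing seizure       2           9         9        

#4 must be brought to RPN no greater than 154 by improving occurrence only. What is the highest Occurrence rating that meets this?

#4: S=8, O=3, D=10 → current RPN = 240.
Fixed product = 80. Need 80 × O ≤ 154, so O ≤ 154/80 = 1.93.
Maximum integer Occurrence rating = 1 (gives RPN 80; O=2 would give 160 > 154).

1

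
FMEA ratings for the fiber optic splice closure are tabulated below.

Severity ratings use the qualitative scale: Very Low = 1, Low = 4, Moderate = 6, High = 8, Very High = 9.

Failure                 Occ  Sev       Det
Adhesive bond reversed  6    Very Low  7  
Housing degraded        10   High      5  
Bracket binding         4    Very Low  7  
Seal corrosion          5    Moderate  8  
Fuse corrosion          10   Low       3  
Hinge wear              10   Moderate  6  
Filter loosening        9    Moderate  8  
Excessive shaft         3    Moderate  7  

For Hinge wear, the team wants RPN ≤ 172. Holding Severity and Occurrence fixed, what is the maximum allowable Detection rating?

2

Hinge wear: S=6, O=10, D=6 → current RPN = 360.
Fixed product = 60. Need 60 × D ≤ 172, so D ≤ 172/60 = 2.87.
Maximum integer Detection rating = 2 (gives RPN 120; D=3 would give 180 > 172).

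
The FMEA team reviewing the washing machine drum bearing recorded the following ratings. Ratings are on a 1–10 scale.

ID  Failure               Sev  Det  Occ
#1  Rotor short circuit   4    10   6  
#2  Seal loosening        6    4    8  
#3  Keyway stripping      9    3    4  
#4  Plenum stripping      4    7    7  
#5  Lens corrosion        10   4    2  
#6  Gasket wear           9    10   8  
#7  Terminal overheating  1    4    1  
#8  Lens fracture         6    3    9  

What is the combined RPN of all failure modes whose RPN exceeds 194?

1156

RPN = Severity × Occurrence × Detection:
  #1: 4 × 6 × 10 = 240
  #2: 6 × 8 × 4 = 192
  #3: 9 × 4 × 3 = 108
  #4: 4 × 7 × 7 = 196
  #5: 10 × 2 × 4 = 80
  #6: 9 × 8 × 10 = 720
  #7: 1 × 1 × 4 = 4
  #8: 6 × 9 × 3 = 162
RPN > 194: #1 (240), #4 (196), #6 (720).
Sum: 240 + 196 + 720 = 1156.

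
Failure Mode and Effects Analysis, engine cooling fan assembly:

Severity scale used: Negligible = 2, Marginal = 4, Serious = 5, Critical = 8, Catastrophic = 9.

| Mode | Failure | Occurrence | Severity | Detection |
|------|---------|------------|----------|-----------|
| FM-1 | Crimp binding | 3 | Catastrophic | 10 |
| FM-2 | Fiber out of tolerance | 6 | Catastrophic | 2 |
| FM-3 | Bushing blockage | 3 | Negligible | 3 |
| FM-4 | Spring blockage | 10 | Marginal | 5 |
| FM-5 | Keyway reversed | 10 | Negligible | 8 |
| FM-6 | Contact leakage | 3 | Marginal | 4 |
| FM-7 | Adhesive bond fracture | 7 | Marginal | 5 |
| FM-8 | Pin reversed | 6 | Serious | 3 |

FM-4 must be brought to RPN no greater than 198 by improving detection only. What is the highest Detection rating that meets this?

4

FM-4: S=4, O=10, D=5 → current RPN = 200.
Fixed product = 40. Need 40 × D ≤ 198, so D ≤ 198/40 = 4.95.
Maximum integer Detection rating = 4 (gives RPN 160; D=5 would give 200 > 198).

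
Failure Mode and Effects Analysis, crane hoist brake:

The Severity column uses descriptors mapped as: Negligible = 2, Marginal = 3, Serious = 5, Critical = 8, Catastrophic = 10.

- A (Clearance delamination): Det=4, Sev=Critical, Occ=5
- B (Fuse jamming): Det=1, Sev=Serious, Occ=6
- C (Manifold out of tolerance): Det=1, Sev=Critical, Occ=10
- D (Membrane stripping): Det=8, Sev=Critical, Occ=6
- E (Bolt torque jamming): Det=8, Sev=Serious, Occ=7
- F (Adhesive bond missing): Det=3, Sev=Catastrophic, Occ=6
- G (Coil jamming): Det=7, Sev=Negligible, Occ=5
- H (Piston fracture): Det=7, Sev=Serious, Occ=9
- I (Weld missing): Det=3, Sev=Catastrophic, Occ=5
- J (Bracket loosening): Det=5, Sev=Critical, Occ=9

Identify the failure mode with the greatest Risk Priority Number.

D

RPN = Severity × Occurrence × Detection:
  A: 8 × 5 × 4 = 160
  B: 5 × 6 × 1 = 30
  C: 8 × 10 × 1 = 80
  D: 8 × 6 × 8 = 384
  E: 5 × 7 × 8 = 280
  F: 10 × 6 × 3 = 180
  G: 2 × 5 × 7 = 70
  H: 5 × 9 × 7 = 315
  I: 10 × 5 × 3 = 150
  J: 8 × 9 × 5 = 360
Highest RPN is 384 → D.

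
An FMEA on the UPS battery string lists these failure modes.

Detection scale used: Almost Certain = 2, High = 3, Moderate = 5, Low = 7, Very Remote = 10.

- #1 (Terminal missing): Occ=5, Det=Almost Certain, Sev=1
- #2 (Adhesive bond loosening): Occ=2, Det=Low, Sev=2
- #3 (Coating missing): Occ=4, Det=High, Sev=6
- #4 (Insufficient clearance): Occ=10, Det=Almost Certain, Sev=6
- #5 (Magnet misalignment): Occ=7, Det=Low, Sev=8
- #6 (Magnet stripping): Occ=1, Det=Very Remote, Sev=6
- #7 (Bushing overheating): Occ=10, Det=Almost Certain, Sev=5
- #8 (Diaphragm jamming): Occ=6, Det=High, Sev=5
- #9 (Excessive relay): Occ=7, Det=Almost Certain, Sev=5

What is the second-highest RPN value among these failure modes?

RPN = Severity × Occurrence × Detection:
  #1: 1 × 5 × 2 = 10
  #2: 2 × 2 × 7 = 28
  #3: 6 × 4 × 3 = 72
  #4: 6 × 10 × 2 = 120
  #5: 8 × 7 × 7 = 392
  #6: 6 × 1 × 10 = 60
  #7: 5 × 10 × 2 = 100
  #8: 5 × 6 × 3 = 90
  #9: 5 × 7 × 2 = 70
Sorted descending: 392, 120, 100, 90, 72, 70, 60, 28, 10.
The second-highest RPN is 120 (#4).

120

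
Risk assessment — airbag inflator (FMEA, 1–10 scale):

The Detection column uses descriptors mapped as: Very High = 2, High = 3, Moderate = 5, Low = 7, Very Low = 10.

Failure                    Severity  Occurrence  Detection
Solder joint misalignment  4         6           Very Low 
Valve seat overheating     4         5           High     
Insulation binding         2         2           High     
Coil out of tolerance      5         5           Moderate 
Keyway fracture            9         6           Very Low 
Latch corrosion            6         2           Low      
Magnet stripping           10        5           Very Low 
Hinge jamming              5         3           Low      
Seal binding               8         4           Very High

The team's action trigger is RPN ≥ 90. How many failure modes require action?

5

RPN = Severity × Occurrence × Detection:
  Solder joint misalignment: 4 × 6 × 10 = 240
  Valve seat overheating: 4 × 5 × 3 = 60
  Insulation binding: 2 × 2 × 3 = 12
  Coil out of tolerance: 5 × 5 × 5 = 125
  Keyway fracture: 9 × 6 × 10 = 540
  Latch corrosion: 6 × 2 × 7 = 84
  Magnet stripping: 10 × 5 × 10 = 500
  Hinge jamming: 5 × 3 × 7 = 105
  Seal binding: 8 × 4 × 2 = 64
Modes with RPN ≥ 90: Solder joint misalignment (240), Coil out of tolerance (125), Keyway fracture (540), Magnet stripping (500), Hinge jamming (105) → 5.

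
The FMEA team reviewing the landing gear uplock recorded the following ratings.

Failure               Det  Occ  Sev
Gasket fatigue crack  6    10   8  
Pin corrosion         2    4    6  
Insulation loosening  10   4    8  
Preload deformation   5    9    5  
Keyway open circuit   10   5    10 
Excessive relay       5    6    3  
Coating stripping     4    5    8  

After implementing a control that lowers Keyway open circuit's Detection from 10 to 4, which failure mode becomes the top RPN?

RPN = Severity × Occurrence × Detection:
  Gasket fatigue crack: 8 × 10 × 6 = 480
  Pin corrosion: 6 × 4 × 2 = 48
  Insulation loosening: 8 × 4 × 10 = 320
  Preload deformation: 5 × 9 × 5 = 225
  Keyway open circuit: 10 × 5 × 10 = 500
  Excessive relay: 3 × 6 × 5 = 90
  Coating stripping: 8 × 5 × 4 = 160
After action: Keyway open circuit → 10 × 5 × 4 = 200.
Revised RPNs: Gasket fatigue crack=480, Insulation loosening=320, Preload deformation=225, Keyway open circuit=200, Coating stripping=160, Excessive relay=90, Pin corrosion=48.
Highest is now Gasket fatigue crack (480).

Gasket fatigue crack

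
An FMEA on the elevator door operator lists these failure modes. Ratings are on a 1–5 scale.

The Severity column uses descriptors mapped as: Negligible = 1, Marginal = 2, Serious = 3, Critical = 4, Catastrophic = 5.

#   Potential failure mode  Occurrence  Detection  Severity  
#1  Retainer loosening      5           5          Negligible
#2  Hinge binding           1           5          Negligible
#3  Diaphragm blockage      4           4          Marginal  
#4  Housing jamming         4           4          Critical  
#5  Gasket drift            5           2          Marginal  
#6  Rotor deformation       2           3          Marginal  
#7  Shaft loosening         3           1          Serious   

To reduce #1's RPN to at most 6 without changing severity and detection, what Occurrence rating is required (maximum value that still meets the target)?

1

#1: S=1, O=5, D=5 → current RPN = 25.
Fixed product = 5. Need 5 × O ≤ 6, so O ≤ 6/5 = 1.20.
Maximum integer Occurrence rating = 1 (gives RPN 5; O=2 would give 10 > 6).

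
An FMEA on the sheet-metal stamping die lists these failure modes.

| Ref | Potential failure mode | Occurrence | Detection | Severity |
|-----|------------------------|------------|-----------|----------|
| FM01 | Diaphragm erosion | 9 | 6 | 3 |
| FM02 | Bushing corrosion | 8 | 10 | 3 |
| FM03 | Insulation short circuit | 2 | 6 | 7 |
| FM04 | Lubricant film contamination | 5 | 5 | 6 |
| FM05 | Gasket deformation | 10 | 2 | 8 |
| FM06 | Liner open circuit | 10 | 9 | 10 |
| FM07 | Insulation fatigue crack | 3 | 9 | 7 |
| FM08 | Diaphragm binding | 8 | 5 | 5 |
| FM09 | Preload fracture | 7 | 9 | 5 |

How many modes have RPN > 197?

RPN = Severity × Occurrence × Detection:
  FM01: 3 × 9 × 6 = 162
  FM02: 3 × 8 × 10 = 240
  FM03: 7 × 2 × 6 = 84
  FM04: 6 × 5 × 5 = 150
  FM05: 8 × 10 × 2 = 160
  FM06: 10 × 10 × 9 = 900
  FM07: 7 × 3 × 9 = 189
  FM08: 5 × 8 × 5 = 200
  FM09: 5 × 7 × 9 = 315
Modes with RPN > 197: FM02 (240), FM06 (900), FM08 (200), FM09 (315) → 4.

4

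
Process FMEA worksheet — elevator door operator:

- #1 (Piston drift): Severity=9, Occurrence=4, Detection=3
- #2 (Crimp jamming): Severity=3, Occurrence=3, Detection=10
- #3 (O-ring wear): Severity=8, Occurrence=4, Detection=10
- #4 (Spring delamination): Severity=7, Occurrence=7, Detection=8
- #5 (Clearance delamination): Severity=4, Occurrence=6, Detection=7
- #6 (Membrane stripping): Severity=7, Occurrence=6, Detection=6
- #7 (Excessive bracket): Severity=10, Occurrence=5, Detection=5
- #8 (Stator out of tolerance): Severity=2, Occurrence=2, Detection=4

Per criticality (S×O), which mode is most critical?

#7

Criticality = Severity × Occurrence:
  #1: 9 × 4 = 36
  #2: 3 × 3 = 9
  #3: 8 × 4 = 32
  #4: 7 × 7 = 49
  #5: 4 × 6 = 24
  #6: 7 × 6 = 42
  #7: 10 × 5 = 50
  #8: 2 × 2 = 4
Highest criticality is 50 → #7.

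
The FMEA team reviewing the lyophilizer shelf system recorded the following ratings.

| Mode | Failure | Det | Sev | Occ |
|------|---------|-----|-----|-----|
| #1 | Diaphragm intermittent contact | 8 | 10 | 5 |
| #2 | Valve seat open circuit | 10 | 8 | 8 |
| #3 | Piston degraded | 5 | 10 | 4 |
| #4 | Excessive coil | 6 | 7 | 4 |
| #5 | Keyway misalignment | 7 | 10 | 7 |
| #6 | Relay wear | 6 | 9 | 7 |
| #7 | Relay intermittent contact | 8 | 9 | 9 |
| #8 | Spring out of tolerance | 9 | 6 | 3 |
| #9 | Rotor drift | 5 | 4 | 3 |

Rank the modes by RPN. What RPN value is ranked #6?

RPN = Severity × Occurrence × Detection:
  #1: 10 × 5 × 8 = 400
  #2: 8 × 8 × 10 = 640
  #3: 10 × 4 × 5 = 200
  #4: 7 × 4 × 6 = 168
  #5: 10 × 7 × 7 = 490
  #6: 9 × 7 × 6 = 378
  #7: 9 × 9 × 8 = 648
  #8: 6 × 3 × 9 = 162
  #9: 4 × 3 × 5 = 60
Sorted descending: 648, 640, 490, 400, 378, 200, 168, 162, 60.
The sixth-highest RPN is 200 (#3).

200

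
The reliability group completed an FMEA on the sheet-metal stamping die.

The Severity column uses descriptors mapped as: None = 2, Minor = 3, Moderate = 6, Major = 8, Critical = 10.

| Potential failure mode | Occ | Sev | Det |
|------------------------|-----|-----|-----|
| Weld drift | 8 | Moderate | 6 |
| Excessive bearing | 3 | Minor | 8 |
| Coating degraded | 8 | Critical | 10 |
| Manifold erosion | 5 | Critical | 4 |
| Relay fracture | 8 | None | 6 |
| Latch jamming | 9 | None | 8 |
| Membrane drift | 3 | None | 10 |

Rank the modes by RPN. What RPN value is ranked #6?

72

RPN = Severity × Occurrence × Detection:
  Weld drift: 6 × 8 × 6 = 288
  Excessive bearing: 3 × 3 × 8 = 72
  Coating degraded: 10 × 8 × 10 = 800
  Manifold erosion: 10 × 5 × 4 = 200
  Relay fracture: 2 × 8 × 6 = 96
  Latch jamming: 2 × 9 × 8 = 144
  Membrane drift: 2 × 3 × 10 = 60
Sorted descending: 800, 288, 200, 144, 96, 72, 60.
The sixth-highest RPN is 72 (Excessive bearing).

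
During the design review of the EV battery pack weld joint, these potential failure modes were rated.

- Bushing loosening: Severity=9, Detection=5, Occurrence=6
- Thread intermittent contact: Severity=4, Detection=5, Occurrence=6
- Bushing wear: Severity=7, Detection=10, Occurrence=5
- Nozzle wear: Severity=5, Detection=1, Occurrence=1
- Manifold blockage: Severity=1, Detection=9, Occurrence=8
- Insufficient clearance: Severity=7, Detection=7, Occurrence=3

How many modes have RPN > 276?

RPN = Severity × Occurrence × Detection:
  Bushing loosening: 9 × 6 × 5 = 270
  Thread intermittent contact: 4 × 6 × 5 = 120
  Bushing wear: 7 × 5 × 10 = 350
  Nozzle wear: 5 × 1 × 1 = 5
  Manifold blockage: 1 × 8 × 9 = 72
  Insufficient clearance: 7 × 3 × 7 = 147
Modes with RPN > 276: Bushing wear (350) → 1.

1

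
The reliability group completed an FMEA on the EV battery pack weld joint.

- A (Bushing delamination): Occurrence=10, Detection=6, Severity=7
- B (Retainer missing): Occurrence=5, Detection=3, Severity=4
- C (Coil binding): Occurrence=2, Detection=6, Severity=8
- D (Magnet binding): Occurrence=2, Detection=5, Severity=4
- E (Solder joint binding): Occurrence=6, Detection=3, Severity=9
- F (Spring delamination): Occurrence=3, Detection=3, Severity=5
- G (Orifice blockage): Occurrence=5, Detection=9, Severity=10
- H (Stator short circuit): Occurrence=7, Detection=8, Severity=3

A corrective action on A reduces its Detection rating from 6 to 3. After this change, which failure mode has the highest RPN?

RPN = Severity × Occurrence × Detection:
  A: 7 × 10 × 6 = 420
  B: 4 × 5 × 3 = 60
  C: 8 × 2 × 6 = 96
  D: 4 × 2 × 5 = 40
  E: 9 × 6 × 3 = 162
  F: 5 × 3 × 3 = 45
  G: 10 × 5 × 9 = 450
  H: 3 × 7 × 8 = 168
After action: A → 7 × 10 × 3 = 210.
Revised RPNs: G=450, A=210, H=168, E=162, C=96, B=60, F=45, D=40.
Highest is now G (450).

G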